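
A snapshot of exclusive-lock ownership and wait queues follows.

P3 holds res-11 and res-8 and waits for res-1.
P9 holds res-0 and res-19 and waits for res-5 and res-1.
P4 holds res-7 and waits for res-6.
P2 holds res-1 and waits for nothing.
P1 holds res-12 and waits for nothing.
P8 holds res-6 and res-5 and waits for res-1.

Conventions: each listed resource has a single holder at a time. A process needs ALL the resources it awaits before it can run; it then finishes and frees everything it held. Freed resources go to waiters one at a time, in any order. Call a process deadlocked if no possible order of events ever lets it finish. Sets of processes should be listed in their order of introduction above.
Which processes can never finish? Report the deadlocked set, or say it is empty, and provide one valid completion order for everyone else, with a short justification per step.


Nothing here is deadlocked.
Key observation: although several processes wait, no cycle exists — each chain bottoms out at a free runner.
The rest can finish in the order P2, P8, P3, P1, P4, P9.
Check, step by step:
  P2 waits on nothing -> runs at once and releases res-1
  run P8 (all its waits — res-1 — are resolved); releases res-6 and res-5
  run P3 (all its waits — res-1 — are resolved); releases res-11 and res-8
  P1 waits on nothing -> runs at once and releases res-12
  run P4 (all its waits — res-6 — are resolved); releases res-7
  run P9 (all its waits — res-5 and res-1 — are resolved); releases res-0 and res-19


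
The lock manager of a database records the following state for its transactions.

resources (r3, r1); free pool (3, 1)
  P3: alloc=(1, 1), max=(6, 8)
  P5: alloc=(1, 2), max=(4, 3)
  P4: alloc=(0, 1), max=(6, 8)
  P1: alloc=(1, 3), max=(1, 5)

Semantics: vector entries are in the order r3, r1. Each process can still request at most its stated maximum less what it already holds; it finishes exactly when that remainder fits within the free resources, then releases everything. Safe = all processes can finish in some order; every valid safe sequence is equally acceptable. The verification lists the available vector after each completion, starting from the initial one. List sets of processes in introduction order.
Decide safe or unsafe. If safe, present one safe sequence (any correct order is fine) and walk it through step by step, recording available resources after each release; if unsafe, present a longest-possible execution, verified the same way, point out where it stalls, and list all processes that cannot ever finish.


The state is UNSAFE.
Key observation: even finishing P5, P1 leaves just (5, 6) free — too little r1 for any of the remaining processes.
The run P5, P1 cannot be extended any further. Walking it through:
  pool = (3, 1)
  P5: need (3, 1) fits (3, 1); releases (1, 2), pool now (4, 3)
  P1: need (0, 2) fits (4, 3); releases (1, 3), pool now (5, 6)
  blocked: P3 wants (5, 7), pool (5, 6) — not enough r1
  blocked: P4 wants (6, 7), pool (5, 6) — not enough r3 and r1
Permanently blocked: P3 and P4.


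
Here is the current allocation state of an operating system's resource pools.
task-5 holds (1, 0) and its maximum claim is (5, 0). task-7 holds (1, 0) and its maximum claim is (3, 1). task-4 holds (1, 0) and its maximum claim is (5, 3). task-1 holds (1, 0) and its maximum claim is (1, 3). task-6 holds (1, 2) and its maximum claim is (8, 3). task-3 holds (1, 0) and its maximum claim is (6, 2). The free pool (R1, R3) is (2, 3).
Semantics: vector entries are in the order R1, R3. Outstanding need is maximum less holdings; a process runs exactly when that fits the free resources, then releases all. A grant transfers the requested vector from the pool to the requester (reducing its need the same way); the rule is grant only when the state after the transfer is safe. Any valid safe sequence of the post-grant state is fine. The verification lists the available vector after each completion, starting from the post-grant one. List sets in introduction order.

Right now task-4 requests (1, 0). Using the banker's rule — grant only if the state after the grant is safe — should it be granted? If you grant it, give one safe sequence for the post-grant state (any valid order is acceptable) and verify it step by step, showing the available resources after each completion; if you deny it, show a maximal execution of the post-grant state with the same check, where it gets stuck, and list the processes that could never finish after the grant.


GRANT. The post-grant state is safe; one safe sequence: task-1, task-7, task-4, task-3, task-5, task-6.
Key observation: post-grant, (1, 3) remains, and an order beginning with task-1 completes everyone.
Step-by-step check of the post-grant state:
  pool = (1, 3)
  task-1: need (0, 3) fits (1, 3); releases (1, 0), pool now (2, 3)
  task-7: need (2, 1) fits (2, 3); releases (1, 0), pool now (3, 3)
  task-4: need (3, 3) fits (3, 3); releases (2, 0), pool now (5, 3)
  task-3: need (5, 2) fits (5, 3); releases (1, 0), pool now (6, 3)
  task-5: need (4, 0) fits (6, 3); releases (1, 0), pool now (7, 3)
  task-6: need (7, 1) fits (7, 3); releases (1, 2), pool now (8, 5)


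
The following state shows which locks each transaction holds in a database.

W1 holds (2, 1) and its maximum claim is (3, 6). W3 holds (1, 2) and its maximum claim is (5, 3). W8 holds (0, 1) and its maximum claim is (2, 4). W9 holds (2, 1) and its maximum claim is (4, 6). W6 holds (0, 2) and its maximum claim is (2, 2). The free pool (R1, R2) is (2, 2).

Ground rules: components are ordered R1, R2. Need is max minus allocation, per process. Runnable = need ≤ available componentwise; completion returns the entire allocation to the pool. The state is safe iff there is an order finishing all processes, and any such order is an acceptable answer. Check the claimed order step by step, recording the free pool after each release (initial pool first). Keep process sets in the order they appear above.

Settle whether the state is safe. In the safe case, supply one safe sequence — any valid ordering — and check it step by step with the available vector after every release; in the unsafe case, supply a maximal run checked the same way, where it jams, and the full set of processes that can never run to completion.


SAFE, for example via the order W6, W8, W1, W3, W9.
Key observation: reading the order forward, W6 is the first process whose need (2, 0) meets the free pool (2, 2) exactly on a resource it requests.
Check, step by step:
  pool = (2, 2)
  W6 needs (2, 0) <= (2, 2) -> finishes; pool += (0, 2) = (2, 4)
  W8 needs (2, 3) <= (2, 4) -> finishes; pool += (0, 1) = (2, 5)
  W1 needs (1, 5) <= (2, 5) -> finishes; pool += (2, 1) = (4, 6)
  W3 needs (4, 1) <= (4, 6) -> finishes; pool += (1, 2) = (5, 8)
  W9 needs (2, 5) <= (5, 8) -> finishes; pool += (2, 1) = (7, 9)


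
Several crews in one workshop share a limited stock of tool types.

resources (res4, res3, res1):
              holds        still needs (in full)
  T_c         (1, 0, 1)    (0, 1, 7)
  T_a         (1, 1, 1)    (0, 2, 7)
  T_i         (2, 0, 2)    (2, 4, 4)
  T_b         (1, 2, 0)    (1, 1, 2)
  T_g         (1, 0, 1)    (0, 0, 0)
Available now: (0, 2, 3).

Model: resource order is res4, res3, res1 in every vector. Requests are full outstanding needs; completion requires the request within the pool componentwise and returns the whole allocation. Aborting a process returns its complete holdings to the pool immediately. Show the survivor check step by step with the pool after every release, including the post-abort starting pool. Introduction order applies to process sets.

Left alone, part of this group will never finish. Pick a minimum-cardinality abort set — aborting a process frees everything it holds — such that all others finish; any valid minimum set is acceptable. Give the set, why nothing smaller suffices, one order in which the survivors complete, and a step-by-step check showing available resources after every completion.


Minimum abort set: T_a.
Key observation: before aborting T_a, T_c was permanently blocked — no order could ever run it; afterwards it completes at step 4.
Why nothing smaller works: aborting no one leaves the state deadlocked as given.
Survivors finish in the order: T_g, T_b, T_i, T_c. Check, step by step (pool after the aborts first):
  pool = (1, 3, 4)
  run T_g (needs (0, 0, 0), free (1, 3, 4)); after release of (1, 0, 1) the pool is (2, 3, 5)
  run T_b (needs (1, 1, 2), free (2, 3, 5)); after release of (1, 2, 0) the pool is (3, 5, 5)
  run T_i (needs (2, 4, 4), free (3, 5, 5)); after release of (2, 0, 2) the pool is (5, 5, 7)
  run T_c (needs (0, 1, 7), free (5, 5, 7)); after release of (1, 0, 1) the pool is (6, 5, 8)


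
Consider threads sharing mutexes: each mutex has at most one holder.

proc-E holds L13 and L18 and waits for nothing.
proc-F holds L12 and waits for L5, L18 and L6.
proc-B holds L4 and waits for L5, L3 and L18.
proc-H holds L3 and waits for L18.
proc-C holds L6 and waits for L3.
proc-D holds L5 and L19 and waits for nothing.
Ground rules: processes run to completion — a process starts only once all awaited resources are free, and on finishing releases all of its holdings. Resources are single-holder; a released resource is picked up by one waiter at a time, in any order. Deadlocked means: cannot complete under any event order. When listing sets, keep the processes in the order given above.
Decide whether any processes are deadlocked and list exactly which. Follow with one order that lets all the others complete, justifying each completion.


The deadlocked set is empty.
Key observation: there is no circular wait here — follow any chain and it reaches a process that is free to run now.
One completion order for the rest: proc-E, proc-H, proc-D, proc-B, proc-C, proc-F.
Step-by-step check:
  run proc-E (it waits on nothing); releases L13 and L18
  proc-H: everything it awaited (L18) is free; runs, freeing L3
  run proc-D (it waits on nothing); releases L5 and L19
  proc-B: everything it awaited (L5, L3 and L18) is free; runs, freeing L4
  proc-C: everything it awaited (L3) is free; runs, freeing L6
  proc-F: everything it awaited (L5, L18 and L6) is free; runs, freeing L12


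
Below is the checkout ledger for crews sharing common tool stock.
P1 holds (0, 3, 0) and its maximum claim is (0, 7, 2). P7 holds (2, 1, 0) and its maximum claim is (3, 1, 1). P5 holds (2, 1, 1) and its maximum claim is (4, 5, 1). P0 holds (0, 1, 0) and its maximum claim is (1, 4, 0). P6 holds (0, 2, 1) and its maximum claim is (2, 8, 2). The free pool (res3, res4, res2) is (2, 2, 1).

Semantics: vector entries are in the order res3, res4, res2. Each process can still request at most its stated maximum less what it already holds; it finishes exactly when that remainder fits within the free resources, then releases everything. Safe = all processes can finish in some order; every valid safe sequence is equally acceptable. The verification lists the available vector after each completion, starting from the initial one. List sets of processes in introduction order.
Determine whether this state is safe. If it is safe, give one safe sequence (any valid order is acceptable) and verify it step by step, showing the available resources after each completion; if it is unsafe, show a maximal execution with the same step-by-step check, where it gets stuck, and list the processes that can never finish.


SAFE. One safe sequence: P7, P0, P5, P1, P6.
Key observation: the first exact fit in this order is P7 — it needs (1, 0, 1) with (2, 2, 1) free, meeting a requested resource to the last unit.
Verifying each step:
  pool = (2, 2, 1)
  P7: need (1, 0, 1) fits (2, 2, 1); releases (2, 1, 0), pool now (4, 3, 1)
  P0: need (1, 3, 0) fits (4, 3, 1); releases (0, 1, 0), pool now (4, 4, 1)
  P5: need (2, 4, 0) fits (4, 4, 1); releases (2, 1, 1), pool now (6, 5, 2)
  P1: need (0, 4, 2) fits (6, 5, 2); releases (0, 3, 0), pool now (6, 8, 2)
  P6: need (2, 6, 1) fits (6, 8, 2); releases (0, 2, 1), pool now (6, 10, 3)


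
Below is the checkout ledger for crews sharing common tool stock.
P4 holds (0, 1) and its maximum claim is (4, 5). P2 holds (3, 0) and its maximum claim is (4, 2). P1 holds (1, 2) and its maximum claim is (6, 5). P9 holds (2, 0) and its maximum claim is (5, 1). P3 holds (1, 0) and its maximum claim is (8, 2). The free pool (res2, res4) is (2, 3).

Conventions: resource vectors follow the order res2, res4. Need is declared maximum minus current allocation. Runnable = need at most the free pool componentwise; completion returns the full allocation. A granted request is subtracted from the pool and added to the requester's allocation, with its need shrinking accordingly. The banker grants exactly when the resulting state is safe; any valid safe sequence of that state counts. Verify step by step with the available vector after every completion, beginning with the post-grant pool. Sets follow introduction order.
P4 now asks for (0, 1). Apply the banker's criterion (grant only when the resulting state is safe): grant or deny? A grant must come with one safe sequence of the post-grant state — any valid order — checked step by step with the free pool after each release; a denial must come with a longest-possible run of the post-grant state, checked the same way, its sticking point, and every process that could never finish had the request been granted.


DENY — the pretend-granted state is unsafe.
Key observation: the wall is res4: completing P2, P9, P3 brings the pool only to (8, 2), and all the rest need more.
Pretend the grant happened; the run P2, P9, P3 goes as far as possible. Walking it through:
  pool = (2, 2)
  run P2 (needs (1, 2), free (2, 2)); after release of (3, 0) the pool is (5, 2)
  run P9 (needs (3, 1), free (5, 2)); after release of (2, 0) the pool is (7, 2)
  run P3 (needs (7, 2), free (7, 2)); after release of (1, 0) the pool is (8, 2)
  P4 still needs (4, 3) but only (8, 2) is free — short on res4
  P1 still needs (5, 3) but only (8, 2) is free — short on res4
Had the request been granted, P4 and P1 could never finish.


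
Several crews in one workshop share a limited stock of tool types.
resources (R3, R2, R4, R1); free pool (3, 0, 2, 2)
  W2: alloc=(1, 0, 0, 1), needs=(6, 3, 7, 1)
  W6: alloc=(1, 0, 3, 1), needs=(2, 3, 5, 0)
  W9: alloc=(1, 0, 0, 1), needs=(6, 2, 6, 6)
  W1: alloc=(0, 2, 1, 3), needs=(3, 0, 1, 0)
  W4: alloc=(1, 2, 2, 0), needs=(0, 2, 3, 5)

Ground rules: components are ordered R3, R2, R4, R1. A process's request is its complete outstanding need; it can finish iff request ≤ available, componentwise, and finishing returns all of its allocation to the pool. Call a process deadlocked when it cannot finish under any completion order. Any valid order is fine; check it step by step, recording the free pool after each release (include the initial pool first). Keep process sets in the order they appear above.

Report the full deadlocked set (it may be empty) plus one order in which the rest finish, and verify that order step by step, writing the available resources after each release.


The deadlocked set is W2 and W9.
Key observation: the pool after W1, W4, W6 is (5, 4, 8, 6); every surviving request exceeds it in R3, so progress ends there.
The rest can finish in the order W1, W4, W6. Check, step by step:
  pool = (3, 0, 2, 2)
  W1 needs (3, 0, 1, 0) <= (3, 0, 2, 2) -> finishes; pool += (0, 2, 1, 3) = (3, 2, 3, 5)
  W4 needs (0, 2, 3, 5) <= (3, 2, 3, 5) -> finishes; pool += (1, 2, 2, 0) = (4, 4, 5, 5)
  W6 needs (2, 3, 5, 0) <= (4, 4, 5, 5) -> finishes; pool += (1, 0, 3, 1) = (5, 4, 8, 6)
The blocked processes can never fit:
  W2 cannot run: need (6, 3, 7, 1) vs free (5, 4, 8, 6) (insufficient R3)
  W9 cannot run: need (6, 2, 6, 6) vs free (5, 4, 8, 6) (insufficient R3)


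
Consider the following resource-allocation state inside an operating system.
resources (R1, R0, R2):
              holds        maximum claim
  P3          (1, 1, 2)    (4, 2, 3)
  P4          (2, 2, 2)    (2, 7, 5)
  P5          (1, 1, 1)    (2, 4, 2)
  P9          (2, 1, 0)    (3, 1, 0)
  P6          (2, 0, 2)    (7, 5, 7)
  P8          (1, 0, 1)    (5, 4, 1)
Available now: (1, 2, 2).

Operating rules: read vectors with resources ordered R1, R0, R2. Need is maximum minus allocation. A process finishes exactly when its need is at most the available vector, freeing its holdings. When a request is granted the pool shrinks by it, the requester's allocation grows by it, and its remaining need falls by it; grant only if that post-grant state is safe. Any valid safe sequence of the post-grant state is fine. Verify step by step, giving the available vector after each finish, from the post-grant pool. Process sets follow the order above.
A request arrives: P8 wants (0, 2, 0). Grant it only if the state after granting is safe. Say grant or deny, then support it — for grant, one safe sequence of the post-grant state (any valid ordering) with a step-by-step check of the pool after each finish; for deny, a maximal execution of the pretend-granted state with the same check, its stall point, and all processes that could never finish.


GRANT. The post-grant state is safe; one safe sequence: P9, P3, P8, P5, P4, P6.
Key observation: even at the reduced pool (1, 0, 2), P9 fits immediately, so safety survives the grant.
Check on the post-grant state, step by step:
  pool = (1, 0, 2)
  run P9 (needs (1, 0, 0), free (1, 0, 2)); after release of (2, 1, 0) the pool is (3, 1, 2)
  run P3 (needs (3, 1, 1), free (3, 1, 2)); after release of (1, 1, 2) the pool is (4, 2, 4)
  run P8 (needs (4, 2, 0), free (4, 2, 4)); after release of (1, 2, 1) the pool is (5, 4, 5)
  run P5 (needs (1, 3, 1), free (5, 4, 5)); after release of (1, 1, 1) the pool is (6, 5, 6)
  run P4 (needs (0, 5, 3), free (6, 5, 6)); after release of (2, 2, 2) the pool is (8, 7, 8)
  run P6 (needs (5, 5, 5), free (8, 7, 8)); after release of (2, 0, 2) the pool is (10, 7, 10)


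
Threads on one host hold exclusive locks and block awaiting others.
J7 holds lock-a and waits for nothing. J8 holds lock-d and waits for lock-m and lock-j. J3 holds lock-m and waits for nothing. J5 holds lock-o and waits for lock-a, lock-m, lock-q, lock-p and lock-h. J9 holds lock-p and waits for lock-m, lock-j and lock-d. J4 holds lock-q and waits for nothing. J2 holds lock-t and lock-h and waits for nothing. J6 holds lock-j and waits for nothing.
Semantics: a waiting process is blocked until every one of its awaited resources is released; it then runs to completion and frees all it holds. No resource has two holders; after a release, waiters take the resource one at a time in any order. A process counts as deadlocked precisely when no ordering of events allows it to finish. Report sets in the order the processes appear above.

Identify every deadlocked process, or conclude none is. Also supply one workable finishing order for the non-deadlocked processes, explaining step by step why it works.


No process is deadlocked.
Key observation: there is no circular wait here — follow any chain and it reaches a process that is free to run now.
A valid finishing order for the others: J4, J3, J7, J6, J8, J9, J2, J5.
Step-by-step check:
  J4 waits on nothing -> runs at once and releases lock-q
  J3 waits on nothing -> runs at once and releases lock-m
  J7 waits on nothing -> runs at once and releases lock-a
  J6 waits on nothing -> runs at once and releases lock-j
  J8 waits on lock-m and lock-j — all released -> runs and releases lock-d
  J9 waits on lock-m, lock-j and lock-d — all released -> runs and releases lock-p
  J2 waits on nothing -> runs at once and releases lock-t and lock-h
  J5 waits on lock-a, lock-m, lock-q, lock-p and lock-h — all released -> runs and releases lock-o


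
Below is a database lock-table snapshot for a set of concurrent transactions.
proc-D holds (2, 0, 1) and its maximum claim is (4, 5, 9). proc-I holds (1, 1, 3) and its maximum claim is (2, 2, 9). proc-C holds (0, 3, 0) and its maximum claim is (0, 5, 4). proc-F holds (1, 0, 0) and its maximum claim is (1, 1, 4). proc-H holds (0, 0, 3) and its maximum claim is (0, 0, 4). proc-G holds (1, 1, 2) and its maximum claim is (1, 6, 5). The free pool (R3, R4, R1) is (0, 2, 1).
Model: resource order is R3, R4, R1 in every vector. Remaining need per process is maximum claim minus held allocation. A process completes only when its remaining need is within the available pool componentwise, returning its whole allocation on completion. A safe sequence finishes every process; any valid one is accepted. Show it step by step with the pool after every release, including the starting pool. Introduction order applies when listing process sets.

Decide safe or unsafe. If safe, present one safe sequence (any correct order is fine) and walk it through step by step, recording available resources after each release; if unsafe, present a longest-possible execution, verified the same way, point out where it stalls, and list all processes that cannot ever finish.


SAFE, for example via the order proc-H, proc-F, proc-C, proc-G, proc-I, proc-D.
Key observation: at proc-H the run first touches a limit — (0, 0, 1) against (0, 2, 1), exact on a resource it actually requests.
Verifying each step:
  pool = (0, 2, 1)
  proc-H: need (0, 0, 1) fits (0, 2, 1); releases (0, 0, 3), pool now (0, 2, 4)
  proc-F: need (0, 1, 4) fits (0, 2, 4); releases (1, 0, 0), pool now (1, 2, 4)
  proc-C: need (0, 2, 4) fits (1, 2, 4); releases (0, 3, 0), pool now (1, 5, 4)
  proc-G: need (0, 5, 3) fits (1, 5, 4); releases (1, 1, 2), pool now (2, 6, 6)
  proc-I: need (1, 1, 6) fits (2, 6, 6); releases (1, 1, 3), pool now (3, 7, 9)
  proc-D: need (2, 5, 8) fits (3, 7, 9); releases (2, 0, 1), pool now (5, 7, 10)


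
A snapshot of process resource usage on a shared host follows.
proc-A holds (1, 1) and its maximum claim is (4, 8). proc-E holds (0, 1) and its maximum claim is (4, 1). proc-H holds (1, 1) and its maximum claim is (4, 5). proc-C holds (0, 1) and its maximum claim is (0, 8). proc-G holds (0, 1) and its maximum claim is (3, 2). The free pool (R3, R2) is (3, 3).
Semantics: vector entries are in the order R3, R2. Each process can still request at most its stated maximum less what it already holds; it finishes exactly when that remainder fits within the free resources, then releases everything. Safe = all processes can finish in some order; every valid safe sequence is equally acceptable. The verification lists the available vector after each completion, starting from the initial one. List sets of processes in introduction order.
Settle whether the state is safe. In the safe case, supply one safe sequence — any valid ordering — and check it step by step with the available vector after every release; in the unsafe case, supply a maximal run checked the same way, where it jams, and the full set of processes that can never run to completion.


UNSAFE.
Key observation: R2 is the bottleneck — with proc-G, proc-H, proc-E done the pool holds (4, 6), short of every remaining need.
Going as far as possible: proc-G, proc-H, proc-E; after that, nothing fits. Check, step by step:
  pool = (3, 3)
  proc-G: need (3, 1) fits (3, 3); releases (0, 1), pool now (3, 4)
  proc-H: need (3, 4) fits (3, 4); releases (1, 1), pool now (4, 5)
  proc-E: need (4, 0) fits (4, 5); releases (0, 1), pool now (4, 6)
  blocked: proc-A wants (3, 7), pool (4, 6) — not enough R2
  blocked: proc-C wants (0, 7), pool (4, 6) — not enough R2
Processes that can never finish: proc-A and proc-C.


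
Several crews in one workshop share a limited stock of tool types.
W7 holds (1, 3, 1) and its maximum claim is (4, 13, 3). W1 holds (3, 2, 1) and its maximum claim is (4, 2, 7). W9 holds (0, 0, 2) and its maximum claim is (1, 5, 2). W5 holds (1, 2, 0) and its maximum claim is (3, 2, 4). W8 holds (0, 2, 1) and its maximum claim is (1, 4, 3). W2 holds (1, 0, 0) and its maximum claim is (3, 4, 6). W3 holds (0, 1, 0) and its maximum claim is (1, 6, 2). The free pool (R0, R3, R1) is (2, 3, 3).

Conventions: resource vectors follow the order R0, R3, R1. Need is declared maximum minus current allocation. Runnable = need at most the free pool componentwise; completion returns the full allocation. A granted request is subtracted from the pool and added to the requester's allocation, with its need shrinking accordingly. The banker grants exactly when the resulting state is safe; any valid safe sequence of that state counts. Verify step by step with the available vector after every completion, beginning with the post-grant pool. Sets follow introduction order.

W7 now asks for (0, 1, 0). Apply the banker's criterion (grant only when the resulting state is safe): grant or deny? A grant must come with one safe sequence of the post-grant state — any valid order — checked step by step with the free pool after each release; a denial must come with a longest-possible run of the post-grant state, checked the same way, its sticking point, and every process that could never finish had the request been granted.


GRANT — the state after the grant stays safe, e.g. via W8, W5, W9, W3, W1, W7, W2.
Key observation: granting shrinks the pool to (2, 2, 3), yet W8 still fits and the chain goes through.
Verifying the post-grant state step by step:
  pool = (2, 2, 3)
  W8: need (1, 2, 2) fits (2, 2, 3); releases (0, 2, 1), pool now (2, 4, 4)
  W5: need (2, 0, 4) fits (2, 4, 4); releases (1, 2, 0), pool now (3, 6, 4)
  W9: need (1, 5, 0) fits (3, 6, 4); releases (0, 0, 2), pool now (3, 6, 6)
  W3: need (1, 5, 2) fits (3, 6, 6); releases (0, 1, 0), pool now (3, 7, 6)
  W1: need (1, 0, 6) fits (3, 7, 6); releases (3, 2, 1), pool now (6, 9, 7)
  W7: need (3, 9, 2) fits (6, 9, 7); releases (1, 4, 1), pool now (7, 13, 8)
  W2: need (2, 4, 6) fits (7, 13, 8); releases (1, 0, 0), pool now (8, 13, 8)


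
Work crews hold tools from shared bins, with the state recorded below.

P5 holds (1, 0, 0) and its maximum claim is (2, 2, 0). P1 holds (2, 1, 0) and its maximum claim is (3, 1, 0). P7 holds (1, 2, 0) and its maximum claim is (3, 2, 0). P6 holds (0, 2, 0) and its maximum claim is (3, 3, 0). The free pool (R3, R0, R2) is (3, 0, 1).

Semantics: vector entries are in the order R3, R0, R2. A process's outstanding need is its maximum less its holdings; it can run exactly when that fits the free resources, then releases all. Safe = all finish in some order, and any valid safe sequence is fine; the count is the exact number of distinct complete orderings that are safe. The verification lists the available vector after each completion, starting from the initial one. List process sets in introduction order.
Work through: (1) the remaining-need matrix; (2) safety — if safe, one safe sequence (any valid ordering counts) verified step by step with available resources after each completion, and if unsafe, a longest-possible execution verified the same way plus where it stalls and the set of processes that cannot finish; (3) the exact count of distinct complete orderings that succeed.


(1) Need matrix, components ordered R3, R0, R2:
  P5: (1, 2, 0)
  P1: (1, 0, 0)
  P7: (2, 0, 0)
  P6: (3, 1, 0)
(2) SAFE. One safe sequence: P7, P6, P5, P1.
Key observation: no step in this order meets a requested resource exactly; the smallest headroom is 1, first reached at P7 (need (2, 0, 0), pool (3, 0, 1)).
Step-by-step check:
  pool = (3, 0, 1)
  P7: need (2, 0, 0) fits (3, 0, 1); releases (1, 2, 0), pool now (4, 2, 1)
  P6: need (3, 1, 0) fits (4, 2, 1); releases (0, 2, 0), pool now (4, 4, 1)
  P5: need (1, 2, 0) fits (4, 4, 1); releases (1, 0, 0), pool now (5, 4, 1)
  P1: need (1, 0, 0) fits (5, 4, 1); releases (2, 1, 0), pool now (7, 5, 1)
(3) Exactly 10 of the possible complete orderings are safe sequences.


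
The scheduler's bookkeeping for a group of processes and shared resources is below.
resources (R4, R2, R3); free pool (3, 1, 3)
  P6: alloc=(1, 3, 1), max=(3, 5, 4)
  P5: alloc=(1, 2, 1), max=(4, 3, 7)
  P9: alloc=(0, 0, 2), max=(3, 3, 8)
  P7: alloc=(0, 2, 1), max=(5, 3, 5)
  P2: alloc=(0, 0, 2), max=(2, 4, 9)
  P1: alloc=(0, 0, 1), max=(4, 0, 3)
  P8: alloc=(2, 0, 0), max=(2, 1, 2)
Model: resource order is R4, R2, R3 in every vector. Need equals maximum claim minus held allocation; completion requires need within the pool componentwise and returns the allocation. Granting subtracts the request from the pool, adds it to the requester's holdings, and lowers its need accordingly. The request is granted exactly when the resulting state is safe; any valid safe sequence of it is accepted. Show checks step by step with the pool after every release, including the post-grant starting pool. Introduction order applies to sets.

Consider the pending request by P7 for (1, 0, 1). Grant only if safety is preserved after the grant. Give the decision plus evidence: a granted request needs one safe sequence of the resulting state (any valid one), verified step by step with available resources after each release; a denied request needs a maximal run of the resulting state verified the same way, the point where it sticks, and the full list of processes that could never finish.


GRANT. The post-grant state is safe; one safe sequence: P8, P1, P7, P6, P9, P2, P5.
Key observation: the grant leaves (2, 1, 2) free — enough for P8, whose release restarts the cascade.
Verifying the post-grant state step by step:
  pool = (2, 1, 2)
  P8: need (0, 1, 2) fits (2, 1, 2); releases (2, 0, 0), pool now (4, 1, 2)
  P1: need (4, 0, 2) fits (4, 1, 2); releases (0, 0, 1), pool now (4, 1, 3)
  P7: need (4, 1, 3) fits (4, 1, 3); releases (1, 2, 2), pool now (5, 3, 5)
  P6: need (2, 2, 3) fits (5, 3, 5); releases (1, 3, 1), pool now (6, 6, 6)
  P9: need (3, 3, 6) fits (6, 6, 6); releases (0, 0, 2), pool now (6, 6, 8)
  P2: need (2, 4, 7) fits (6, 6, 8); releases (0, 0, 2), pool now (6, 6, 10)
  P5: need (3, 1, 6) fits (6, 6, 10); releases (1, 2, 1), pool now (7, 8, 11)


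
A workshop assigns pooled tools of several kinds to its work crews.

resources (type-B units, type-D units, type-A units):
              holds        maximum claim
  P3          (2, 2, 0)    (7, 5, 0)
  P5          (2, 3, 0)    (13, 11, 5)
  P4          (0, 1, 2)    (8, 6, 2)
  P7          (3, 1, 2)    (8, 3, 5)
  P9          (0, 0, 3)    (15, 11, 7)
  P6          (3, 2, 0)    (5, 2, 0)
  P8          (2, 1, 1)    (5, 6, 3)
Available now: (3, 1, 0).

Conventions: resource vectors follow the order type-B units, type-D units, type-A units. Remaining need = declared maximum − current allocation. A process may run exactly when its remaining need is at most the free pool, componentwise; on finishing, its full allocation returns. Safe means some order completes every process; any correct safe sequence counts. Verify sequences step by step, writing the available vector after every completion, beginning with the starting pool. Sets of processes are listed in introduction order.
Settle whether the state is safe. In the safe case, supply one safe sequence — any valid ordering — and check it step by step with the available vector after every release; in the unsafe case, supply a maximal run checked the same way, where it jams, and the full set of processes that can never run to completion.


SAFE. One safe sequence: P6, P3, P4, P8, P7, P5, P9.
Key observation: reading the order forward, P3 is the first process whose need (5, 3, 0) meets the free pool (6, 3, 0) exactly on a resource it requests.
Verifying each step:
  pool = (3, 1, 0)
  P6 needs (2, 0, 0) <= (3, 1, 0) -> finishes; pool += (3, 2, 0) = (6, 3, 0)
  P3 needs (5, 3, 0) <= (6, 3, 0) -> finishes; pool += (2, 2, 0) = (8, 5, 0)
  P4 needs (8, 5, 0) <= (8, 5, 0) -> finishes; pool += (0, 1, 2) = (8, 6, 2)
  P8 needs (3, 5, 2) <= (8, 6, 2) -> finishes; pool += (2, 1, 1) = (10, 7, 3)
  P7 needs (5, 2, 3) <= (10, 7, 3) -> finishes; pool += (3, 1, 2) = (13, 8, 5)
  P5 needs (11, 8, 5) <= (13, 8, 5) -> finishes; pool += (2, 3, 0) = (15, 11, 5)
  P9 needs (15, 11, 4) <= (15, 11, 5) -> finishes; pool += (0, 0, 3) = (15, 11, 8)


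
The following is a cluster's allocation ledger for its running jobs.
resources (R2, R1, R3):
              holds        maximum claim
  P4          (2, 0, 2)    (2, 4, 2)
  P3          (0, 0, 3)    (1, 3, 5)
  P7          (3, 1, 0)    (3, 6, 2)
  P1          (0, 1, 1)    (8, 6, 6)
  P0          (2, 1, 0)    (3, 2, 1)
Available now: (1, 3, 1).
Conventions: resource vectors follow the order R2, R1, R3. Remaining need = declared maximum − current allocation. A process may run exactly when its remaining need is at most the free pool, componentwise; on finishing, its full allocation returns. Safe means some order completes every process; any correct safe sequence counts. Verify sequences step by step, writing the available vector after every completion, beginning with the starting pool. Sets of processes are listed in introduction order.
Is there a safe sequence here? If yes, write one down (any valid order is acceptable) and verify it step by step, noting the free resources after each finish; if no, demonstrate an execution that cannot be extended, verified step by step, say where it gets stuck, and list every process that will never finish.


UNSAFE — no complete ordering exists.
Key observation: after P0, P4, P3 complete, (5, 4, 6) is the best the pool ever gets, yet each leftover process wants more R1.
A maximal execution: P0, P4, P3 — then nothing else fits. Step-by-step check:
  pool = (1, 3, 1)
  run P0 (needs (1, 1, 1), free (1, 3, 1)); after release of (2, 1, 0) the pool is (3, 4, 1)
  run P4 (needs (0, 4, 0), free (3, 4, 1)); after release of (2, 0, 2) the pool is (5, 4, 3)
  run P3 (needs (1, 3, 2), free (5, 4, 3)); after release of (0, 0, 3) the pool is (5, 4, 6)
  P7 still needs (0, 5, 2) but only (5, 4, 6) is free — short on R1
  P1 still needs (8, 5, 5) but only (5, 4, 6) is free — short on R2 and R1
Permanently blocked: P7 and P1.


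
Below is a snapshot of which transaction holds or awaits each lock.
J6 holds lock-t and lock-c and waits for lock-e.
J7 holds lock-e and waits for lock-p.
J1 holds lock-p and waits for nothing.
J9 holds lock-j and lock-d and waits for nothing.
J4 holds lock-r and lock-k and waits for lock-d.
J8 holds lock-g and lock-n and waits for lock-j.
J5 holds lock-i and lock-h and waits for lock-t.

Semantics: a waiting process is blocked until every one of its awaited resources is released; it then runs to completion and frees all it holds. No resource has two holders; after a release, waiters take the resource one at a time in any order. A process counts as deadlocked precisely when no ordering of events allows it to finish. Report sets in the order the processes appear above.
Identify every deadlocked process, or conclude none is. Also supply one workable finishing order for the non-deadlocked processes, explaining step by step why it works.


No process is deadlocked.
Key observation: the wait relation is loop-free; peeling off processes with no waits unwinds the whole state.
One completion order for the rest: J1, J7, J9, J6, J4, J8, J5.
Walking it through:
  run J1 (it waits on nothing); releases lock-p
  run J7 (all its waits — lock-p — are resolved); releases lock-e
  run J9 (it waits on nothing); releases lock-j and lock-d
  run J6 (all its waits — lock-e — are resolved); releases lock-t and lock-c
  run J4 (all its waits — lock-d — are resolved); releases lock-r and lock-k
  run J8 (all its waits — lock-j — are resolved); releases lock-g and lock-n
  run J5 (all its waits — lock-t — are resolved); releases lock-i and lock-h


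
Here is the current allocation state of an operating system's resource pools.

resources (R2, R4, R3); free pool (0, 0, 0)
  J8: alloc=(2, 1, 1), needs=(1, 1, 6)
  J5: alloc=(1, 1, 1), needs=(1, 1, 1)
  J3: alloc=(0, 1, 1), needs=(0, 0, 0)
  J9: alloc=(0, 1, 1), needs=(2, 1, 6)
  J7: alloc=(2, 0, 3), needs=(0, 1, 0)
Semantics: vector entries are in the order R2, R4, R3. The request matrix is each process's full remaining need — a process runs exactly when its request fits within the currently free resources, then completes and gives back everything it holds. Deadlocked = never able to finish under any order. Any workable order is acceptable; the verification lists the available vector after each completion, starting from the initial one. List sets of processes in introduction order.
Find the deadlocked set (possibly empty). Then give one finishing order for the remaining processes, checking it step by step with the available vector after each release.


The deadlocked set is J8 and J9.
Key observation: once J3, J7, J5 finish, the pool peaks at (3, 2, 5) — and every remaining process still needs more R3 than that.
One completion order for the rest: J3, J7, J5. Walking it through:
  pool = (0, 0, 0)
  J3: need (0, 0, 0) fits (0, 0, 0); releases (0, 1, 1), pool now (0, 1, 1)
  J7: need (0, 1, 0) fits (0, 1, 1); releases (2, 0, 3), pool now (2, 1, 4)
  J5: need (1, 1, 1) fits (2, 1, 4); releases (1, 1, 1), pool now (3, 2, 5)
The blocked processes can never fit:
  J8 cannot run: need (1, 1, 6) vs free (3, 2, 5) (insufficient R3)
  J9 cannot run: need (2, 1, 6) vs free (3, 2, 5) (insufficient R3)


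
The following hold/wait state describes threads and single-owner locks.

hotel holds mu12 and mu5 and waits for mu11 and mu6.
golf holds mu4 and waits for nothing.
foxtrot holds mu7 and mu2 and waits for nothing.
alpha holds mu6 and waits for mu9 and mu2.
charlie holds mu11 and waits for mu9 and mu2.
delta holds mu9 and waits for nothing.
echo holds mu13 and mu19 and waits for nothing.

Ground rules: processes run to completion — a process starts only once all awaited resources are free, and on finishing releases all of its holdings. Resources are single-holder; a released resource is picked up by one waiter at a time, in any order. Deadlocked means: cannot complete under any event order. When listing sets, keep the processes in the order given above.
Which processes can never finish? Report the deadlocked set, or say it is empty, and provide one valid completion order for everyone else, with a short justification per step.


Nothing here is deadlocked.
Key observation: every chain of waits terminates; starting from the processes that wait on nothing, all the rest unlock in turn.
The rest can finish in the order foxtrot, delta, charlie, echo, golf, alpha, hotel.
Walking it through:
  foxtrot: no waits; runs immediately, freeing mu7 and mu2
  delta: no waits; runs immediately, freeing mu9
  charlie: everything it awaited (mu9 and mu2) is free; runs, freeing mu11
  echo: no waits; runs immediately, freeing mu13 and mu19
  golf: no waits; runs immediately, freeing mu4
  alpha: everything it awaited (mu9 and mu2) is free; runs, freeing mu6
  hotel: everything it awaited (mu11 and mu6) is free; runs, freeing mu12 and mu5


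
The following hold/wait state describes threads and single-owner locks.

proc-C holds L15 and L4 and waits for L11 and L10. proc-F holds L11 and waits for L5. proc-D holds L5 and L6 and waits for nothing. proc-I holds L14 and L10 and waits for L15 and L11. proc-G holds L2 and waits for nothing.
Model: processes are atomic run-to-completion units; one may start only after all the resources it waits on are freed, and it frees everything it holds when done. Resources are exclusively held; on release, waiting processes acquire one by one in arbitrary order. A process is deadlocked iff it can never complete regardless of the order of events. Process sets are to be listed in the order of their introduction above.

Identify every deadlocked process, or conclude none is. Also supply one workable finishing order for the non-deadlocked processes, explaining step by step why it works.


The deadlocked set is proc-C and proc-I.
Key observation: proc-C -> proc-I -> proc-C is a circular wait — nothing in it can go first; no other process is dragged down with it.
The rest can finish in the order proc-D, proc-F, proc-G.
Walking it through:
  proc-D waits on nothing -> runs at once and releases L5 and L6
  proc-F: everything it awaited (L5) is free; runs, freeing L11
  proc-G waits on nothing -> runs at once and releases L2


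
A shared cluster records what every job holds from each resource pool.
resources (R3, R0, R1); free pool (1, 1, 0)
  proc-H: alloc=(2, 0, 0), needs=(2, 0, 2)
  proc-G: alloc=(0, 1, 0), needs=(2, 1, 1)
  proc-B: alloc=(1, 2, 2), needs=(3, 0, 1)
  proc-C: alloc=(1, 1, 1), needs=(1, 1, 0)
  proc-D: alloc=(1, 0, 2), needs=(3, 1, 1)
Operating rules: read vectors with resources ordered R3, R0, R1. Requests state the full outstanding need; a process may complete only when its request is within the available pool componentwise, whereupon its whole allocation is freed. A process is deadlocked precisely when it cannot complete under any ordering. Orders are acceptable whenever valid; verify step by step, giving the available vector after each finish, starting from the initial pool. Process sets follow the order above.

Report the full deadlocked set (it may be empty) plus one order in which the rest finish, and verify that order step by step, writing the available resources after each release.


The deadlocked set is proc-H, proc-B and proc-D.
Key observation: after proc-C, proc-G the pool peaks at (2, 3, 1), and each blocked process is short somewhere: proc-H on R1; proc-B on R3; proc-D on R3.
One completion order for the rest: proc-C, proc-G. Walking it through:
  pool = (1, 1, 0)
  proc-C: need (1, 1, 0) fits (1, 1, 0); releases (1, 1, 1), pool now (2, 2, 1)
  proc-G: need (2, 1, 1) fits (2, 2, 1); releases (0, 1, 0), pool now (2, 3, 1)
None of the blocked processes ever fits:
  blocked: proc-H wants (2, 0, 2), pool (2, 3, 1) — not enough R1
  blocked: proc-B wants (3, 0, 1), pool (2, 3, 1) — not enough R3
  blocked: proc-D wants (3, 1, 1), pool (2, 3, 1) — not enough R3
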